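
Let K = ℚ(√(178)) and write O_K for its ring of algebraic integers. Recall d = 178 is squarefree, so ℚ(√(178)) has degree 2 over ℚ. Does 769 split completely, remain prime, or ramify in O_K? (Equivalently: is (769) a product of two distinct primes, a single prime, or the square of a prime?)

p splits

d = 178 ≡ 2 (mod 4), so O_K = ℤ[√178] and disc(K) = 4d = 712.
disc(K) = 712 is not divisible by 769; 769 is unramified.
Legendre symbol by Euler's criterion: (178/769) ≡ 178^384 ≡ 1 (mod 769), i.e. (178/769) = 1.
Legendre symbol 1 ⇒ 769 is split.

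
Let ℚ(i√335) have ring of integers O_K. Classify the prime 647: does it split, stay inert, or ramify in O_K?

647 splits in O_K

Since -335 ≡ 1 mod 4, the ring of integers is ℤ[(1+√-335)/2] with discriminant -335.
647 ∤ -335, so 647 is unramified.
Euler's criterion: (-335)^323 mod 647 = 1. Thus (-335|647) = 1.
d is a quadratic residue mod p, hence 647 splits in O_K.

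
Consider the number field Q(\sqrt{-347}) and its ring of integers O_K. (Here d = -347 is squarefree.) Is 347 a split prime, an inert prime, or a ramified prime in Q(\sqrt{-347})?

p ramifies

-347 mod 4 = 1, hence disc K = -347 and O_K = ℤ[(1+√-347)/2].
Ramification test: 347 | -347. The prime 347 ramifies in K.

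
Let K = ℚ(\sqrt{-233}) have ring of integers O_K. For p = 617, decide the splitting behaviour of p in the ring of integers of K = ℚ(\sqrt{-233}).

d = -233 ≡ 3 (mod 4), so O_K = ℤ[√-233] and disc(K) = 4d = -932.
Since gcd(617, -932) = 1 the prime 617 does not ramify.
Legendre symbol by Euler's criterion: (-233/617) ≡ (-233)^308 ≡ 616 (mod 617), i.e. (-233/617) = -1.
d is a non-residue mod p, hence 617 remains inert in O_K.

inert — (617) stays prime in O_K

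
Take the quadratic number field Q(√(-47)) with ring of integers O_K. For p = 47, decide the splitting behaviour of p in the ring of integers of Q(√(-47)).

ramified — (47) = 𝔭²

-47 mod 4 = 1, hence disc K = -47 and O_K = ℤ[(1+√-47)/2].
Ramification test: 47 | -47. The prime 47 ramifies in K.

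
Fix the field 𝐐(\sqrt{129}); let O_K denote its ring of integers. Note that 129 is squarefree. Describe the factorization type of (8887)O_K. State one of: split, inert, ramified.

129 mod 4 = 1, hence disc K = 129 and O_K = ℤ[(1+√129)/2].
8887 ∤ 129, so 8887 is unramified.
Compute (129/8887) via Euler: 129^((8887-1)/2) mod 8887 = 8886, so (129/8887) = -1.
Legendre symbol -1 ⇒ 8887 is inert.

inert — (8887) stays prime in O_K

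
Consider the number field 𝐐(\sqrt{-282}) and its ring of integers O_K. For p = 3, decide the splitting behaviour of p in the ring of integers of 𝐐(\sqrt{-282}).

ramified — (3) = 𝔭²

-282 mod 4 = 2, hence disc K = 4·(-282) = -1128 and O_K = ℤ[√-282].
Ramification test: 3 | -1128. The prime 3 ramifies in K.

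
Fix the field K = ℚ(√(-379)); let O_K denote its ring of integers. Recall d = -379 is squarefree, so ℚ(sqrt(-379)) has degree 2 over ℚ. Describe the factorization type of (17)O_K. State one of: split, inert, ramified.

inert — (17) stays prime in O_K

Since -379 ≡ 1 mod 4, the ring of integers is ℤ[(1+√-379)/2] with discriminant -379.
Since gcd(17, -379) = 1 the prime 17 does not ramify.
Euler's criterion: (-379)^8 mod 17 = 16. Thus (-379|17) = -1.
Legendre symbol -1 ⇒ 17 is inert.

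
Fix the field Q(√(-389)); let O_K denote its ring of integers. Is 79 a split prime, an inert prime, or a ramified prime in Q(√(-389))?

79 remains inert

Since -389 ≢ 1 mod 4, the ring of integers is ℤ[√-389] with discriminant 4·(-389) = -1556.
Since gcd(79, -1556) = 1 the prime 79 does not ramify.
Compute (-389/79) via Euler: 6^((79-1)/2) mod 79 = 78, so (-389/79) = -1.
(-389/79) = -1, so 79 is inert.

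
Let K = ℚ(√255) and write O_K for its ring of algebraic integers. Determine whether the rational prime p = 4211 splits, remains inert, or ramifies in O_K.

p is inert

255 mod 4 = 3, hence disc K = 4·255 = 1020 and O_K = ℤ[√255].
Since gcd(4211, 1020) = 1 the prime 4211 does not ramify.
(255/4211) = 255^2105 mod 4211 = 4210, giving Legendre symbol -1.
d is a non-residue mod p, hence 4211 remains inert in O_K.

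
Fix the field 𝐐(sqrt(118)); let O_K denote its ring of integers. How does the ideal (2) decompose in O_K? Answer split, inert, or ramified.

d = 118 ≡ 2 (mod 4), so O_K = ℤ[√118] and disc(K) = 4d = 472.
disc(K) = 472 = 2·236, so p = 2 is ramified.

ramified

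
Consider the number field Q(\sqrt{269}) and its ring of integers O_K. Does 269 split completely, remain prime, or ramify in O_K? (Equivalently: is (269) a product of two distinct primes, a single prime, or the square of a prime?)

269 mod 4 = 1, hence disc K = 269 and O_K = ℤ[(1+√269)/2].
disc(K) = 269 = 269·1, so p = 269 is ramified.

ramified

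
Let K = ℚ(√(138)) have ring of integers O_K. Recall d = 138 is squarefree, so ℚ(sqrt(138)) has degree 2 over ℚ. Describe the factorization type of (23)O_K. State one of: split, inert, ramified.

Since 138 ≢ 1 mod 4, the ring of integers is ℤ[√138] with discriminant 4·138 = 552.
23 divides disc(K) = 552, so 23 ramifies.

ramifies in O_K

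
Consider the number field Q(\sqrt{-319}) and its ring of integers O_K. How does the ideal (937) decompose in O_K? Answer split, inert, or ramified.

Since -319 ≡ 1 mod 4, the ring of integers is ℤ[(1+√-319)/2] with discriminant -319.
Since gcd(937, -319) = 1 the prime 937 does not ramify.
Euler's criterion: (-319)^468 mod 937 = 936. Thus (-319|937) = -1.
(-319/937) = -1, so 937 is inert.

inert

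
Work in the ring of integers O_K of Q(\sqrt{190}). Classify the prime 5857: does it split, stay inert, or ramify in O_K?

190 mod 4 = 2, hence disc K = 4·190 = 760 and O_K = ℤ[√190].
Since gcd(5857, 760) = 1 the prime 5857 does not ramify.
Euler's criterion: 190^2928 mod 5857 = 5856. Thus (190|5857) = -1.
d is a non-residue mod p, hence 5857 remains inert in O_K.

p is inert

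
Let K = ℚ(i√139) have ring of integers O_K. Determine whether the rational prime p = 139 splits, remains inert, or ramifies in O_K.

ramified

Since -139 ≡ 1 mod 4, the ring of integers is ℤ[(1+√-139)/2] with discriminant -139.
Ramification test: 139 | -139. The prime 139 ramifies in K.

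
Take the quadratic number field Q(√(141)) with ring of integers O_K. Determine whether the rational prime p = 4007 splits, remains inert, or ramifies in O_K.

inert

d = 141 ≡ 1 (mod 4), so O_K = ℤ[(1+√141)/2] and disc(K) = d = 141.
Since gcd(4007, 141) = 1 the prime 4007 does not ramify.
(141/4007) = 141^2003 mod 4007 = 4006, giving Legendre symbol -1.
(141/4007) = -1, so 4007 is inert.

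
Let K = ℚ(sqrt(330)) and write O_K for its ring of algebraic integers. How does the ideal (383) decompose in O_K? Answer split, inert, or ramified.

330 mod 4 = 2, hence disc K = 4·330 = 1320 and O_K = ℤ[√330].
383 ∤ 1320, so 383 is unramified.
Euler's criterion: 330^191 mod 383 = 1. Thus (330|383) = 1.
Legendre symbol 1 ⇒ 383 is split.

p splits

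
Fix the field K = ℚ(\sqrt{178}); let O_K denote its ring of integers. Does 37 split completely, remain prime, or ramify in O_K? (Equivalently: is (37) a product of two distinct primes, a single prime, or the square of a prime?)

splits completely

Since 178 ≢ 1 mod 4, the ring of integers is ℤ[√178] with discriminant 4·178 = 712.
37 ∤ 712, so 37 is unramified.
Euler's criterion: 178^18 mod 37 = 1. Thus (178|37) = 1.
Legendre symbol 1 ⇒ 37 is split.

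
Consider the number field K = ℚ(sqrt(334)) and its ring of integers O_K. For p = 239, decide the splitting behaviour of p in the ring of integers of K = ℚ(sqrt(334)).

remains prime (inert)

Since 334 ≢ 1 mod 4, the ring of integers is ℤ[√334] with discriminant 4·334 = 1336.
disc(K) = 1336 is not divisible by 239; 239 is unramified.
(334/239) = 95^119 mod 239 = 238, giving Legendre symbol -1.
d is a non-residue mod p, hence 239 remains inert in O_K.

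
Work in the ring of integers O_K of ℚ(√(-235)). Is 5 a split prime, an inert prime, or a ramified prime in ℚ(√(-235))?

-235 mod 4 = 1, hence disc K = -235 and O_K = ℤ[(1+√-235)/2].
disc(K) = -235 = 5·(-47), so p = 5 is ramified.

p ramifies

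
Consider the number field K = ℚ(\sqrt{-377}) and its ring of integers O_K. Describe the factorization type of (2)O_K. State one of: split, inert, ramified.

Since -377 ≢ 1 mod 4, the ring of integers is ℤ[√-377] with discriminant 4·(-377) = -1508.
Ramification test: 2 | -1508. The prime 2 ramifies in K.

p ramifies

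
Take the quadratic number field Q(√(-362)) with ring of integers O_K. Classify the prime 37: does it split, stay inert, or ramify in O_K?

d = -362 ≡ 2 (mod 4), so O_K = ℤ[√-362] and disc(K) = 4d = -1448.
Since gcd(37, -1448) = 1 the prime 37 does not ramify.
Compute (-362/37) via Euler: 8^((37-1)/2) mod 37 = 36, so (-362/37) = -1.
d is a non-residue mod p, hence 37 remains inert in O_K.

inert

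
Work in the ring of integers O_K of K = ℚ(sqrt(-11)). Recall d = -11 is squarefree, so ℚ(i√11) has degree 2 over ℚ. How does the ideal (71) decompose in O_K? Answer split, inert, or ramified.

d = -11 ≡ 1 (mod 4), so O_K = ℤ[(1+√-11)/2] and disc(K) = d = -11.
Since gcd(71, -11) = 1 the prime 71 does not ramify.
Compute (-11/71) via Euler: 60^((71-1)/2) mod 71 = 1, so (-11/71) = 1.
(-11/71) = 1, so 71 splits.

split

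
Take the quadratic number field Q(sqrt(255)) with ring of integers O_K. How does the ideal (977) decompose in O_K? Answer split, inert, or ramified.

p splits

255 mod 4 = 3, hence disc K = 4·255 = 1020 and O_K = ℤ[√255].
977 ∤ 1020, so 977 is unramified.
(255/977) = 255^488 mod 977 = 1, giving Legendre symbol 1.
(255/977) = 1, so 977 splits.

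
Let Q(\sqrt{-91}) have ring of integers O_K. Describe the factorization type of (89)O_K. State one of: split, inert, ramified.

d = -91 ≡ 1 (mod 4), so O_K = ℤ[(1+√-91)/2] and disc(K) = d = -91.
89 ∤ -91, so 89 is unramified.
Compute (-91/89) via Euler: 87^((89-1)/2) mod 89 = 1, so (-91/89) = 1.
d is a quadratic residue mod p, hence 89 splits in O_K.

splits completely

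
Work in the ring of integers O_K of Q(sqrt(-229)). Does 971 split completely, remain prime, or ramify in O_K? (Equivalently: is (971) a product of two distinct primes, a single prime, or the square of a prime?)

d = -229 ≡ 3 (mod 4), so O_K = ℤ[√-229] and disc(K) = 4d = -916.
971 ∤ -916, so 971 is unramified.
Euler's criterion: (-229)^485 mod 971 = 970. Thus (-229|971) = -1.
Legendre symbol -1 ⇒ 971 is inert.

971 remains inert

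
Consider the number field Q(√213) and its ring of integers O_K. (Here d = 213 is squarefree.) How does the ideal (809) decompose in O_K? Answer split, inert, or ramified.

Since 213 ≡ 1 mod 4, the ring of integers is ℤ[(1+√213)/2] with discriminant 213.
Since gcd(809, 213) = 1 the prime 809 does not ramify.
Legendre symbol by Euler's criterion: (213/809) ≡ 213^404 ≡ 1 (mod 809), i.e. (213/809) = 1.
d is a quadratic residue mod p, hence 809 splits in O_K.

split — (809) = 𝔭₁𝔭₂ with 𝔭₁ ≠ 𝔭₂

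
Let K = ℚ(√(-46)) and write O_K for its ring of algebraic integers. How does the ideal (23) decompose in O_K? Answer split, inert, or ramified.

-46 mod 4 = 2, hence disc K = 4·(-46) = -184 and O_K = ℤ[√-46].
Ramification test: 23 | -184. The prime 23 ramifies in K.

ramified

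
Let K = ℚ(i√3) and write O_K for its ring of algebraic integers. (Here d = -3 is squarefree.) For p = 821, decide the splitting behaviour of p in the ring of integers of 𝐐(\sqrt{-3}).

-3 mod 4 = 1, hence disc K = -3 and O_K = ℤ[(1+√-3)/2].
821 ∤ -3, so 821 is unramified.
(-3/821) = 818^410 mod 821 = 820, giving Legendre symbol -1.
Legendre symbol -1 ⇒ 821 is inert.

inert — (821) stays prime in O_K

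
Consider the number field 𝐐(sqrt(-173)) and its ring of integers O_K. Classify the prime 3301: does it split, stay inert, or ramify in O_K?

split — (3301) = 𝔭₁𝔭₂ with 𝔭₁ ≠ 𝔭₂

-173 mod 4 = 3, hence disc K = 4·(-173) = -692 and O_K = ℤ[√-173].
3301 ∤ -692, so 3301 is unramified.
Compute (-173/3301) via Euler: 3128^((3301-1)/2) mod 3301 = 1, so (-173/3301) = 1.
(-173/3301) = 1, so 3301 splits.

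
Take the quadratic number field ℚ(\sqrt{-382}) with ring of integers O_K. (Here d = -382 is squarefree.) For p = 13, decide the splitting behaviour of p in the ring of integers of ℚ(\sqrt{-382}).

Since -382 ≢ 1 mod 4, the ring of integers is ℤ[√-382] with discriminant 4·(-382) = -1528.
disc(K) = -1528 is not divisible by 13; 13 is unramified.
(-382/13) = 8^6 mod 13 = 12, giving Legendre symbol -1.
d is a non-residue mod p, hence 13 remains inert in O_K.

13 remains inert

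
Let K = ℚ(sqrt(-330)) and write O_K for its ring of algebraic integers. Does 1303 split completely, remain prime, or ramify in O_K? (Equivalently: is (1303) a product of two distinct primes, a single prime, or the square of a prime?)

d = -330 ≡ 2 (mod 4), so O_K = ℤ[√-330] and disc(K) = 4d = -1320.
Since gcd(1303, -1320) = 1 the prime 1303 does not ramify.
(-330/1303) = 973^651 mod 1303 = 1, giving Legendre symbol 1.
Legendre symbol 1 ⇒ 1303 is split.

1303 splits in O_K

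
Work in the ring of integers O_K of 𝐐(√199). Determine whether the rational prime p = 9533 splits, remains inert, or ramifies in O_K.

p splits

d = 199 ≡ 3 (mod 4), so O_K = ℤ[√199] and disc(K) = 4d = 796.
9533 ∤ 796, so 9533 is unramified.
Euler's criterion: 199^4766 mod 9533 = 1. Thus (199|9533) = 1.
d is a quadratic residue mod p, hence 9533 splits in O_K.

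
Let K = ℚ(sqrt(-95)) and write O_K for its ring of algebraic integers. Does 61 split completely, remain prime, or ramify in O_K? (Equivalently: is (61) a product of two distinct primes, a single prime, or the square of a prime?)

split

Since -95 ≡ 1 mod 4, the ring of integers is ℤ[(1+√-95)/2] with discriminant -95.
Since gcd(61, -95) = 1 the prime 61 does not ramify.
Compute (-95/61) via Euler: 27^((61-1)/2) mod 61 = 1, so (-95/61) = 1.
Legendre symbol 1 ⇒ 61 is split.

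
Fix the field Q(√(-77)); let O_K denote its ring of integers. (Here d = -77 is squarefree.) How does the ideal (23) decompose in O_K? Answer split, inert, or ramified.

p is inert

-77 mod 4 = 3, hence disc K = 4·(-77) = -308 and O_K = ℤ[√-77].
23 ∤ -308, so 23 is unramified.
Legendre symbol by Euler's criterion: (-77/23) ≡ (-77)^11 ≡ 22 (mod 23), i.e. (-77/23) = -1.
(-77/23) = -1, so 23 is inert.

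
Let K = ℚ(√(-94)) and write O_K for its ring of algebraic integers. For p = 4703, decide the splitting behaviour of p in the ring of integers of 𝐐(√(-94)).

split — (4703) = 𝔭₁𝔭₂ with 𝔭₁ ≠ 𝔭₂

Since -94 ≢ 1 mod 4, the ring of integers is ℤ[√-94] with discriminant 4·(-94) = -376.
Since gcd(4703, -376) = 1 the prime 4703 does not ramify.
Legendre symbol by Euler's criterion: (-94/4703) ≡ (-94)^2351 ≡ 1 (mod 4703), i.e. (-94/4703) = 1.
d is a quadratic residue mod p, hence 4703 splits in O_K.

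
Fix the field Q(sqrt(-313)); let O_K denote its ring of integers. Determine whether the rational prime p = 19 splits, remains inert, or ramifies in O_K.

Since -313 ≢ 1 mod 4, the ring of integers is ℤ[√-313] with discriminant 4·(-313) = -1252.
19 ∤ -1252, so 19 is unramified.
(-313/19) = 10^9 mod 19 = 18, giving Legendre symbol -1.
(-313/19) = -1, so 19 is inert.

remains prime (inert)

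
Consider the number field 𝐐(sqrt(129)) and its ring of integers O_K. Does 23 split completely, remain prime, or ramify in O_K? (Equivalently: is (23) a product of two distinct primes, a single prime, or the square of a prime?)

23 remains inert

Since 129 ≡ 1 mod 4, the ring of integers is ℤ[(1+√129)/2] with discriminant 129.
Since gcd(23, 129) = 1 the prime 23 does not ramify.
(129/23) = 14^11 mod 23 = 22, giving Legendre symbol -1.
d is a non-residue mod p, hence 23 remains inert in O_K.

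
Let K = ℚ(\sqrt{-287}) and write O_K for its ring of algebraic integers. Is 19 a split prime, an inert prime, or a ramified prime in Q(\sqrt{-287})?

splits completely

d = -287 ≡ 1 (mod 4), so O_K = ℤ[(1+√-287)/2] and disc(K) = d = -287.
Since gcd(19, -287) = 1 the prime 19 does not ramify.
Euler's criterion: (-287)^9 mod 19 = 1. Thus (-287|19) = 1.
(-287/19) = 1, so 19 splits.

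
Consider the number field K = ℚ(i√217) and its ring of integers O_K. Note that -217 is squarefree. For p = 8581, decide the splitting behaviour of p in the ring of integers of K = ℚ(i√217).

remains prime (inert)

d = -217 ≡ 3 (mod 4), so O_K = ℤ[√-217] and disc(K) = 4d = -868.
disc(K) = -868 is not divisible by 8581; 8581 is unramified.
(-217/8581) = 8364^4290 mod 8581 = 8580, giving Legendre symbol -1.
Legendre symbol -1 ⇒ 8581 is inert.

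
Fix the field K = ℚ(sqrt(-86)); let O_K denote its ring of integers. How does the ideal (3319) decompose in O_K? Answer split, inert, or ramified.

-86 mod 4 = 2, hence disc K = 4·(-86) = -344 and O_K = ℤ[√-86].
Since gcd(3319, -344) = 1 the prime 3319 does not ramify.
(-86/3319) = 3233^1659 mod 3319 = 3318, giving Legendre symbol -1.
(-86/3319) = -1, so 3319 is inert.

remains prime (inert)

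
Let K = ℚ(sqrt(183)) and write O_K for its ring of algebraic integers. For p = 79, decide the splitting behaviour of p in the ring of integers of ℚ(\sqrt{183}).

p splits

183 mod 4 = 3, hence disc K = 4·183 = 732 and O_K = ℤ[√183].
79 ∤ 732, so 79 is unramified.
Euler's criterion: 183^39 mod 79 = 1. Thus (183|79) = 1.
d is a quadratic residue mod p, hence 79 splits in O_K.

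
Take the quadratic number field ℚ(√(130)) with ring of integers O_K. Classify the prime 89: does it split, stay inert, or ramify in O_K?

d = 130 ≡ 2 (mod 4), so O_K = ℤ[√130] and disc(K) = 4d = 520.
disc(K) = 520 is not divisible by 89; 89 is unramified.
(130/89) = 41^44 mod 89 = 88, giving Legendre symbol -1.
d is a non-residue mod p, hence 89 remains inert in O_K.

inert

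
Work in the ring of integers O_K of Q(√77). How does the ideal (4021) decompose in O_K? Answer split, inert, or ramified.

p splits

77 mod 4 = 1, hence disc K = 77 and O_K = ℤ[(1+√77)/2].
4021 ∤ 77, so 4021 is unramified.
(77/4021) = 77^2010 mod 4021 = 1, giving Legendre symbol 1.
(77/4021) = 1, so 4021 splits.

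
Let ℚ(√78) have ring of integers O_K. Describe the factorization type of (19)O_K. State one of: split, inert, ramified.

78 mod 4 = 2, hence disc K = 4·78 = 312 and O_K = ℤ[√78].
disc(K) = 312 is not divisible by 19; 19 is unramified.
Legendre symbol by Euler's criterion: (78/19) ≡ 78^9 ≡ 18 (mod 19), i.e. (78/19) = -1.
Legendre symbol -1 ⇒ 19 is inert.

inert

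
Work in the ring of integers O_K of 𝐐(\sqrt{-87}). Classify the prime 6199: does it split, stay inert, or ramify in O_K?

splits completely

d = -87 ≡ 1 (mod 4), so O_K = ℤ[(1+√-87)/2] and disc(K) = d = -87.
6199 ∤ -87, so 6199 is unramified.
Euler's criterion: (-87)^3099 mod 6199 = 1. Thus (-87|6199) = 1.
(-87/6199) = 1, so 6199 splits.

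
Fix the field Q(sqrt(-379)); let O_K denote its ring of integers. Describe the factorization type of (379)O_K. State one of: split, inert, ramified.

ramified

Since -379 ≡ 1 mod 4, the ring of integers is ℤ[(1+√-379)/2] with discriminant -379.
disc(K) = -379 = 379·(-1), so p = 379 is ramified.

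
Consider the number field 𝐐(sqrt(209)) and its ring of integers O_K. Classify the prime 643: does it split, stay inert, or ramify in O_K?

643 splits in O_K

d = 209 ≡ 1 (mod 4), so O_K = ℤ[(1+√209)/2] and disc(K) = d = 209.
Since gcd(643, 209) = 1 the prime 643 does not ramify.
Compute (209/643) via Euler: 209^((643-1)/2) mod 643 = 1, so (209/643) = 1.
(209/643) = 1, so 643 splits.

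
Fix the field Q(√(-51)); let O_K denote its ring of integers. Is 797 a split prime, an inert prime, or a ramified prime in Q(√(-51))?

inert

d = -51 ≡ 1 (mod 4), so O_K = ℤ[(1+√-51)/2] and disc(K) = d = -51.
Since gcd(797, -51) = 1 the prime 797 does not ramify.
Compute (-51/797) via Euler: 746^((797-1)/2) mod 797 = 796, so (-51/797) = -1.
Legendre symbol -1 ⇒ 797 is inert.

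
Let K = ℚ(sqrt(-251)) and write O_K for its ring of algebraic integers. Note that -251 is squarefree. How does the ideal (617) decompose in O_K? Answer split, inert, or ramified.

Since -251 ≡ 1 mod 4, the ring of integers is ℤ[(1+√-251)/2] with discriminant -251.
disc(K) = -251 is not divisible by 617; 617 is unramified.
Euler's criterion: (-251)^308 mod 617 = 1. Thus (-251|617) = 1.
Legendre symbol 1 ⇒ 617 is split.

split — (617) = 𝔭₁𝔭₂ with 𝔭₁ ≠ 𝔭₂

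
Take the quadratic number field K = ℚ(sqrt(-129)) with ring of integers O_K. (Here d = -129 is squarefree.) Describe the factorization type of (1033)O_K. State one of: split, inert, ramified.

split — (1033) = 𝔭₁𝔭₂ with 𝔭₁ ≠ 𝔭₂

Since -129 ≢ 1 mod 4, the ring of integers is ℤ[√-129] with discriminant 4·(-129) = -516.
1033 ∤ -516, so 1033 is unramified.
Euler's criterion: (-129)^516 mod 1033 = 1. Thus (-129|1033) = 1.
d is a quadratic residue mod p, hence 1033 splits in O_K.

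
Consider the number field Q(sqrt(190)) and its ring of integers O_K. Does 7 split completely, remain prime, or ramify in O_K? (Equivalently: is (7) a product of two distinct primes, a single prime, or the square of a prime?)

190 mod 4 = 2, hence disc K = 4·190 = 760 and O_K = ℤ[√190].
7 ∤ 760, so 7 is unramified.
Compute (190/7) via Euler: 1^((7-1)/2) mod 7 = 1, so (190/7) = 1.
(190/7) = 1, so 7 splits.

splits completely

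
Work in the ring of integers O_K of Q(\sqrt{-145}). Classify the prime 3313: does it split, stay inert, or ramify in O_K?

inert

-145 mod 4 = 3, hence disc K = 4·(-145) = -580 and O_K = ℤ[√-145].
disc(K) = -580 is not divisible by 3313; 3313 is unramified.
Legendre symbol by Euler's criterion: (-145/3313) ≡ (-145)^1656 ≡ 3312 (mod 3313), i.e. (-145/3313) = -1.
(-145/3313) = -1, so 3313 is inert.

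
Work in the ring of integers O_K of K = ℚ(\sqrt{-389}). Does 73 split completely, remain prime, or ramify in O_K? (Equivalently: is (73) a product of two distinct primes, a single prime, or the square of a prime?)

Since -389 ≢ 1 mod 4, the ring of integers is ℤ[√-389] with discriminant 4·(-389) = -1556.
disc(K) = -1556 is not divisible by 73; 73 is unramified.
Euler's criterion: (-389)^36 mod 73 = 1. Thus (-389|73) = 1.
Legendre symbol 1 ⇒ 73 is split.

73 splits in O_K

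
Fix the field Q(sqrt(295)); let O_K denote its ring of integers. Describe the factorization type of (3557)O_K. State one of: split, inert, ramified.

Since 295 ≢ 1 mod 4, the ring of integers is ℤ[√295] with discriminant 4·295 = 1180.
disc(K) = 1180 is not divisible by 3557; 3557 is unramified.
Compute (295/3557) via Euler: 295^((3557-1)/2) mod 3557 = 3556, so (295/3557) = -1.
Legendre symbol -1 ⇒ 3557 is inert.

remains prime (inert)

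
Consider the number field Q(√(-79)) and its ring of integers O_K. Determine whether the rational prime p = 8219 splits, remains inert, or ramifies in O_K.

inert — (8219) stays prime in O_K

d = -79 ≡ 1 (mod 4), so O_K = ℤ[(1+√-79)/2] and disc(K) = d = -79.
8219 ∤ -79, so 8219 is unramified.
(-79/8219) = 8140^4109 mod 8219 = 8218, giving Legendre symbol -1.
Legendre symbol -1 ⇒ 8219 is inert.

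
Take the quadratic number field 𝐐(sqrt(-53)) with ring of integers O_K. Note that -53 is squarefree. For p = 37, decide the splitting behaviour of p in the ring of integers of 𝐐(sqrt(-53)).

split

-53 mod 4 = 3, hence disc K = 4·(-53) = -212 and O_K = ℤ[√-53].
disc(K) = -212 is not divisible by 37; 37 is unramified.
(-53/37) = 21^18 mod 37 = 1, giving Legendre symbol 1.
Legendre symbol 1 ⇒ 37 is split.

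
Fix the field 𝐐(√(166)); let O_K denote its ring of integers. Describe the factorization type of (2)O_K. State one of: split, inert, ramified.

ramified

d = 166 ≡ 2 (mod 4), so O_K = ℤ[√166] and disc(K) = 4d = 664.
disc(K) = 664 = 2·332, so p = 2 is ramified.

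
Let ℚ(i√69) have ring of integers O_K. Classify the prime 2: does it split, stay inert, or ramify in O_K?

d = -69 ≡ 3 (mod 4), so O_K = ℤ[√-69] and disc(K) = 4d = -276.
disc(K) = -276 = 2·(-138), so p = 2 is ramified.

p ramifies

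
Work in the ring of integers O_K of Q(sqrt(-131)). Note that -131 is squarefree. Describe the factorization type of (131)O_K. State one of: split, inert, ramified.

ramifies in O_K

Since -131 ≡ 1 mod 4, the ring of integers is ℤ[(1+√-131)/2] with discriminant -131.
disc(K) = -131 = 131·(-1), so p = 131 is ramified.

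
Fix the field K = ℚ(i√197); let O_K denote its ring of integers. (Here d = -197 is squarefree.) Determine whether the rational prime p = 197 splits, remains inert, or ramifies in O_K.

-197 mod 4 = 3, hence disc K = 4·(-197) = -788 and O_K = ℤ[√-197].
197 divides disc(K) = -788, so 197 ramifies.

197 is ramified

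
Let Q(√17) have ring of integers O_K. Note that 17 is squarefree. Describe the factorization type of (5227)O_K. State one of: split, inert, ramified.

5227 splits in O_K

Since 17 ≡ 1 mod 4, the ring of integers is ℤ[(1+√17)/2] with discriminant 17.
disc(K) = 17 is not divisible by 5227; 5227 is unramified.
(17/5227) = 17^2613 mod 5227 = 1, giving Legendre symbol 1.
d is a quadratic residue mod p, hence 5227 splits in O_K.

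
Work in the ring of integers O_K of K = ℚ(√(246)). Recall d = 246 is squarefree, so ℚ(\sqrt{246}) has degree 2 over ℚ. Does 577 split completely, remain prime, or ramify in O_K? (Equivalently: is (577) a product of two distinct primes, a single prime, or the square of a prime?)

577 remains inert

246 mod 4 = 2, hence disc K = 4·246 = 984 and O_K = ℤ[√246].
Since gcd(577, 984) = 1 the prime 577 does not ramify.
(246/577) = 246^288 mod 577 = 576, giving Legendre symbol -1.
d is a non-residue mod p, hence 577 remains inert in O_K.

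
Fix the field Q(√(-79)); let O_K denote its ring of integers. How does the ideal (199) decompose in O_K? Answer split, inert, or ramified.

199 remains inert

-79 mod 4 = 1, hence disc K = -79 and O_K = ℤ[(1+√-79)/2].
Since gcd(199, -79) = 1 the prime 199 does not ramify.
(-79/199) = 120^99 mod 199 = 198, giving Legendre symbol -1.
(-79/199) = -1, so 199 is inert.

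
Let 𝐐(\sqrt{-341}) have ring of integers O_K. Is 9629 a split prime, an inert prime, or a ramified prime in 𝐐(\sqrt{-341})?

split

d = -341 ≡ 3 (mod 4), so O_K = ℤ[√-341] and disc(K) = 4d = -1364.
9629 ∤ -1364, so 9629 is unramified.
Compute (-341/9629) via Euler: 9288^((9629-1)/2) mod 9629 = 1, so (-341/9629) = 1.
Legendre symbol 1 ⇒ 9629 is split.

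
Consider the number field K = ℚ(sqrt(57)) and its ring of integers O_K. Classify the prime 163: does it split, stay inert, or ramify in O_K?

Since 57 ≡ 1 mod 4, the ring of integers is ℤ[(1+√57)/2] with discriminant 57.
Since gcd(163, 57) = 1 the prime 163 does not ramify.
Compute (57/163) via Euler: 57^((163-1)/2) mod 163 = 1, so (57/163) = 1.
Legendre symbol 1 ⇒ 163 is split.

split — (163) = 𝔭₁𝔭₂ with 𝔭₁ ≠ 𝔭₂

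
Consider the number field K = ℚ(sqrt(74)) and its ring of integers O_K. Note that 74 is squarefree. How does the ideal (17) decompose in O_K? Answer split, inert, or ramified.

p is inert

Since 74 ≢ 1 mod 4, the ring of integers is ℤ[√74] with discriminant 4·74 = 296.
Since gcd(17, 296) = 1 the prime 17 does not ramify.
Compute (74/17) via Euler: 6^((17-1)/2) mod 17 = 16, so (74/17) = -1.
d is a non-residue mod p, hence 17 remains inert in O_K.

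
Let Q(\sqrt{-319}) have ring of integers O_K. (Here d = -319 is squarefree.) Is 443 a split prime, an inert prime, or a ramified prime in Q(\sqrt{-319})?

-319 mod 4 = 1, hence disc K = -319 and O_K = ℤ[(1+√-319)/2].
disc(K) = -319 is not divisible by 443; 443 is unramified.
(-319/443) = 124^221 mod 443 = 442, giving Legendre symbol -1.
d is a non-residue mod p, hence 443 remains inert in O_K.

p is inert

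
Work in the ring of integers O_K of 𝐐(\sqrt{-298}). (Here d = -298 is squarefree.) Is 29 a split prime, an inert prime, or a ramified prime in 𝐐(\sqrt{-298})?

inert

Since -298 ≢ 1 mod 4, the ring of integers is ℤ[√-298] with discriminant 4·(-298) = -1192.
disc(K) = -1192 is not divisible by 29; 29 is unramified.
(-298/29) = 21^14 mod 29 = 28, giving Legendre symbol -1.
Legendre symbol -1 ⇒ 29 is inert.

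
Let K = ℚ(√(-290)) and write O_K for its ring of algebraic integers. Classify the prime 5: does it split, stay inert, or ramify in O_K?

Since -290 ≢ 1 mod 4, the ring of integers is ℤ[√-290] with discriminant 4·(-290) = -1160.
Ramification test: 5 | -1160. The prime 5 ramifies in K.

ramifies in O_K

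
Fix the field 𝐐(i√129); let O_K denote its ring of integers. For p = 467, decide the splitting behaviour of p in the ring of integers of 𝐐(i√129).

remains prime (inert)

d = -129 ≡ 3 (mod 4), so O_K = ℤ[√-129] and disc(K) = 4d = -516.
Since gcd(467, -516) = 1 the prime 467 does not ramify.
Euler's criterion: (-129)^233 mod 467 = 466. Thus (-129|467) = -1.
d is a non-residue mod p, hence 467 remains inert in O_K.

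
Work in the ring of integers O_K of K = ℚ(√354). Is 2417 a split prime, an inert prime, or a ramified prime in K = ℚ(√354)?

354 mod 4 = 2, hence disc K = 4·354 = 1416 and O_K = ℤ[√354].
disc(K) = 1416 is not divisible by 2417; 2417 is unramified.
Compute (354/2417) via Euler: 354^((2417-1)/2) mod 2417 = 2416, so (354/2417) = -1.
Legendre symbol -1 ⇒ 2417 is inert.

inert — (2417) stays prime in O_K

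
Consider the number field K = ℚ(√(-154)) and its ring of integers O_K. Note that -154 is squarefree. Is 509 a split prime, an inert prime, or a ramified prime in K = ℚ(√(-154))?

509 splits in O_K

-154 mod 4 = 2, hence disc K = 4·(-154) = -616 and O_K = ℤ[√-154].
disc(K) = -616 is not divisible by 509; 509 is unramified.
(-154/509) = 355^254 mod 509 = 1, giving Legendre symbol 1.
(-154/509) = 1, so 509 splits.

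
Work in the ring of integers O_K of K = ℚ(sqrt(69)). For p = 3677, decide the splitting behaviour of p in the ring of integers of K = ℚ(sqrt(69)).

split

Since 69 ≡ 1 mod 4, the ring of integers is ℤ[(1+√69)/2] with discriminant 69.
3677 ∤ 69, so 3677 is unramified.
Compute (69/3677) via Euler: 69^((3677-1)/2) mod 3677 = 1, so (69/3677) = 1.
(69/3677) = 1, so 3677 splits.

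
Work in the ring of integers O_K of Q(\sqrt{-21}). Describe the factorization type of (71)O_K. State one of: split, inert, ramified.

-21 mod 4 = 3, hence disc K = 4·(-21) = -84 and O_K = ℤ[√-21].
Since gcd(71, -84) = 1 the prime 71 does not ramify.
(-21/71) = 50^35 mod 71 = 1, giving Legendre symbol 1.
d is a quadratic residue mod p, hence 71 splits in O_K.

71 splits in O_K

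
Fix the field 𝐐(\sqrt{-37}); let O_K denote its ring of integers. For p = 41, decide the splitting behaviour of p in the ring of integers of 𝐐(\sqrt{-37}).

split — (41) = 𝔭₁𝔭₂ with 𝔭₁ ≠ 𝔭₂

-37 mod 4 = 3, hence disc K = 4·(-37) = -148 and O_K = ℤ[√-37].
Since gcd(41, -148) = 1 the prime 41 does not ramify.
Compute (-37/41) via Euler: 4^((41-1)/2) mod 41 = 1, so (-37/41) = 1.
d is a quadratic residue mod p, hence 41 splits in O_K.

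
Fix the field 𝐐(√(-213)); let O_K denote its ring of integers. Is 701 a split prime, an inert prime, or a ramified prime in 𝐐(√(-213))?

-213 mod 4 = 3, hence disc K = 4·(-213) = -852 and O_K = ℤ[√-213].
disc(K) = -852 is not divisible by 701; 701 is unramified.
Compute (-213/701) via Euler: 488^((701-1)/2) mod 701 = 1, so (-213/701) = 1.
(-213/701) = 1, so 701 splits.

701 splits in O_K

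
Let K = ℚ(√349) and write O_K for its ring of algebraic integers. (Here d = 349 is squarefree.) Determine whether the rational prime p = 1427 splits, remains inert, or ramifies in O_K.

1427 splits in O_K

349 mod 4 = 1, hence disc K = 349 and O_K = ℤ[(1+√349)/2].
Since gcd(1427, 349) = 1 the prime 1427 does not ramify.
(349/1427) = 349^713 mod 1427 = 1, giving Legendre symbol 1.
(349/1427) = 1, so 1427 splits.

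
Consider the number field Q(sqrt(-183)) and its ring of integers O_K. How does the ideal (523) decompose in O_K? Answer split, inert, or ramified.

Since -183 ≡ 1 mod 4, the ring of integers is ℤ[(1+√-183)/2] with discriminant -183.
523 ∤ -183, so 523 is unramified.
Euler's criterion: (-183)^261 mod 523 = 522. Thus (-183|523) = -1.
(-183/523) = -1, so 523 is inert.

inert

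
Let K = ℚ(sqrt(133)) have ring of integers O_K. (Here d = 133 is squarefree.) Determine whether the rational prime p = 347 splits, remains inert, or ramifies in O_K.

split — (347) = 𝔭₁𝔭₂ with 𝔭₁ ≠ 𝔭₂

Since 133 ≡ 1 mod 4, the ring of integers is ℤ[(1+√133)/2] with discriminant 133.
disc(K) = 133 is not divisible by 347; 347 is unramified.
Euler's criterion: 133^173 mod 347 = 1. Thus (133|347) = 1.
(133/347) = 1, so 347 splits.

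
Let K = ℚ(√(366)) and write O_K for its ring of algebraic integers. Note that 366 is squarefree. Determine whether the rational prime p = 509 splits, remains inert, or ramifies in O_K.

inert

Since 366 ≢ 1 mod 4, the ring of integers is ℤ[√366] with discriminant 4·366 = 1464.
disc(K) = 1464 is not divisible by 509; 509 is unramified.
Euler's criterion: 366^254 mod 509 = 508. Thus (366|509) = -1.
d is a non-residue mod p, hence 509 remains inert in O_K.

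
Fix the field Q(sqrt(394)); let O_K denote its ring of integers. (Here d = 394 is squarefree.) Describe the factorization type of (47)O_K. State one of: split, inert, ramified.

d = 394 ≡ 2 (mod 4), so O_K = ℤ[√394] and disc(K) = 4d = 1576.
disc(K) = 1576 is not divisible by 47; 47 is unramified.
Compute (394/47) via Euler: 18^((47-1)/2) mod 47 = 1, so (394/47) = 1.
d is a quadratic residue mod p, hence 47 splits in O_K.

p splits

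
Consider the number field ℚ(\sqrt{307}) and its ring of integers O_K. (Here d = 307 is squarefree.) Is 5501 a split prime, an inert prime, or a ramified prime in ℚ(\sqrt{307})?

remains prime (inert)

d = 307 ≡ 3 (mod 4), so O_K = ℤ[√307] and disc(K) = 4d = 1228.
5501 ∤ 1228, so 5501 is unramified.
(307/5501) = 307^2750 mod 5501 = 5500, giving Legendre symbol -1.
Legendre symbol -1 ⇒ 5501 is inert.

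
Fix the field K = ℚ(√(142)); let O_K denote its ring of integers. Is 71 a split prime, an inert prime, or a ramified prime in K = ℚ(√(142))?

71 is ramified

Since 142 ≢ 1 mod 4, the ring of integers is ℤ[√142] with discriminant 4·142 = 568.
71 divides disc(K) = 568, so 71 ramifies.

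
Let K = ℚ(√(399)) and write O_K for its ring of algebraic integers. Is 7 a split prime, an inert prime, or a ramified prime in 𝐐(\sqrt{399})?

d = 399 ≡ 3 (mod 4), so O_K = ℤ[√399] and disc(K) = 4d = 1596.
7 divides disc(K) = 1596, so 7 ramifies.

ramified — (7) = 𝔭²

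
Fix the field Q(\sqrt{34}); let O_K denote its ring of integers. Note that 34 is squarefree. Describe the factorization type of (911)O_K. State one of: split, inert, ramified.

Since 34 ≢ 1 mod 4, the ring of integers is ℤ[√34] with discriminant 4·34 = 136.
911 ∤ 136, so 911 is unramified.
(34/911) = 34^455 mod 911 = 910, giving Legendre symbol -1.
Legendre symbol -1 ⇒ 911 is inert.

inert — (911) stays prime in O_K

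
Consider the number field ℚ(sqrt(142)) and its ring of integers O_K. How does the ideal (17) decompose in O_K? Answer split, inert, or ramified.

Since 142 ≢ 1 mod 4, the ring of integers is ℤ[√142] with discriminant 4·142 = 568.
17 ∤ 568, so 17 is unramified.
(142/17) = 6^8 mod 17 = 16, giving Legendre symbol -1.
(142/17) = -1, so 17 is inert.

remains prime (inert)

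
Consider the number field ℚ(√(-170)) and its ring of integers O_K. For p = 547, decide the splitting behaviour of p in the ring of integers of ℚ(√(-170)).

Since -170 ≢ 1 mod 4, the ring of integers is ℤ[√-170] with discriminant 4·(-170) = -680.
Since gcd(547, -680) = 1 the prime 547 does not ramify.
(-170/547) = 377^273 mod 547 = 1, giving Legendre symbol 1.
Legendre symbol 1 ⇒ 547 is split.

split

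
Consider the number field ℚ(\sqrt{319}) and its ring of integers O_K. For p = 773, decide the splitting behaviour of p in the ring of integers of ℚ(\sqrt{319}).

773 remains inert

319 mod 4 = 3, hence disc K = 4·319 = 1276 and O_K = ℤ[√319].
773 ∤ 1276, so 773 is unramified.
Euler's criterion: 319^386 mod 773 = 772. Thus (319|773) = -1.
(319/773) = -1, so 773 is inert.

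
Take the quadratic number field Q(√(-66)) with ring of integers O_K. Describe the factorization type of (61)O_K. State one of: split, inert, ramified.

splits completely

Since -66 ≢ 1 mod 4, the ring of integers is ℤ[√-66] with discriminant 4·(-66) = -264.
Since gcd(61, -264) = 1 the prime 61 does not ramify.
Euler's criterion: (-66)^30 mod 61 = 1. Thus (-66|61) = 1.
d is a quadratic residue mod p, hence 61 splits in O_K.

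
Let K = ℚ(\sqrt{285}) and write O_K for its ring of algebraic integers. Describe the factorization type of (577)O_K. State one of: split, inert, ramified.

d = 285 ≡ 1 (mod 4), so O_K = ℤ[(1+√285)/2] and disc(K) = d = 285.
Since gcd(577, 285) = 1 the prime 577 does not ramify.
Legendre symbol by Euler's criterion: (285/577) ≡ 285^288 ≡ 576 (mod 577), i.e. (285/577) = -1.
(285/577) = -1, so 577 is inert.

remains prime (inert)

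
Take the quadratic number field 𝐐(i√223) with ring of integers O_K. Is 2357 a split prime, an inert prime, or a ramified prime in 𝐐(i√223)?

-223 mod 4 = 1, hence disc K = -223 and O_K = ℤ[(1+√-223)/2].
disc(K) = -223 is not divisible by 2357; 2357 is unramified.
Euler's criterion: (-223)^1178 mod 2357 = 1. Thus (-223|2357) = 1.
Legendre symbol 1 ⇒ 2357 is split.

p splits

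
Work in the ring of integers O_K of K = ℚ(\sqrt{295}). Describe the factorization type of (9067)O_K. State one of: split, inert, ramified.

inert

d = 295 ≡ 3 (mod 4), so O_K = ℤ[√295] and disc(K) = 4d = 1180.
Since gcd(9067, 1180) = 1 the prime 9067 does not ramify.
(295/9067) = 295^4533 mod 9067 = 9066, giving Legendre symbol -1.
Legendre symbol -1 ⇒ 9067 is inert.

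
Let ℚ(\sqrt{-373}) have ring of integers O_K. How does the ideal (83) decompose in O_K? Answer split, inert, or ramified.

p is inert

d = -373 ≡ 3 (mod 4), so O_K = ℤ[√-373] and disc(K) = 4d = -1492.
disc(K) = -1492 is not divisible by 83; 83 is unramified.
Legendre symbol by Euler's criterion: (-373/83) ≡ (-373)^41 ≡ 82 (mod 83), i.e. (-373/83) = -1.
(-373/83) = -1, so 83 is inert.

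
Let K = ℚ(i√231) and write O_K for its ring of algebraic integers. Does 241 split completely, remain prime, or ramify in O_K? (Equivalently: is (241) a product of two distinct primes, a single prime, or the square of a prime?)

p splits

-231 mod 4 = 1, hence disc K = -231 and O_K = ℤ[(1+√-231)/2].
241 ∤ -231, so 241 is unramified.
Legendre symbol by Euler's criterion: (-231/241) ≡ (-231)^120 ≡ 1 (mod 241), i.e. (-231/241) = 1.
Legendre symbol 1 ⇒ 241 is split.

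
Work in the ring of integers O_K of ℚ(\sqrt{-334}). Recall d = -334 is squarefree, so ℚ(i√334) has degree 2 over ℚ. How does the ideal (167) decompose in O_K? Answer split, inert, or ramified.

p ramifies

d = -334 ≡ 2 (mod 4), so O_K = ℤ[√-334] and disc(K) = 4d = -1336.
167 divides disc(K) = -1336, so 167 ramifies.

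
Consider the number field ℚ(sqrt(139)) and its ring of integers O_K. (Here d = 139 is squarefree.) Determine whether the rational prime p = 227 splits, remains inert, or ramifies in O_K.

139 mod 4 = 3, hence disc K = 4·139 = 556 and O_K = ℤ[√139].
227 ∤ 556, so 227 is unramified.
Compute (139/227) via Euler: 139^((227-1)/2) mod 227 = 1, so (139/227) = 1.
(139/227) = 1, so 227 splits.

splits completely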